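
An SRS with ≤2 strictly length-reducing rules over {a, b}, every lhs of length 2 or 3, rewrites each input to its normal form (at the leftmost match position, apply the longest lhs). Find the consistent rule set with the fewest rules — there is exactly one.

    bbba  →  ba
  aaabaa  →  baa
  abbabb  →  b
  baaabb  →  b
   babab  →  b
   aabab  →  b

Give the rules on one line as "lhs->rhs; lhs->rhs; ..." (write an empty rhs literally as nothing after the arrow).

ab->b; bb->b

  | bbba => bba => ba
  | aaabaa => aabaa => abaa => baa
  | abbabb => bbabb => babb => bbb => bb => b
  | baaabb => baabb => babb => bbb => bb => b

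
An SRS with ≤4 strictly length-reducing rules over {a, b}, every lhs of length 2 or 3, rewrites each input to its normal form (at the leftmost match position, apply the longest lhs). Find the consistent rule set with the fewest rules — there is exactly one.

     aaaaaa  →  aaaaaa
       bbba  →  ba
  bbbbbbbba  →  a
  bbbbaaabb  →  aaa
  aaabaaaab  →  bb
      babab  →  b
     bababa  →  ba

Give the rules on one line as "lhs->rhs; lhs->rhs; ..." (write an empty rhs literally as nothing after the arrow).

ab->b; abb->a; bba->a

  | aaaaaa
  | bbba => ba
  | bbbbbbbba => bbbbbba => bbbba => bba => a
  | bbbbaaabb => bbaaabb => aaabb => aaa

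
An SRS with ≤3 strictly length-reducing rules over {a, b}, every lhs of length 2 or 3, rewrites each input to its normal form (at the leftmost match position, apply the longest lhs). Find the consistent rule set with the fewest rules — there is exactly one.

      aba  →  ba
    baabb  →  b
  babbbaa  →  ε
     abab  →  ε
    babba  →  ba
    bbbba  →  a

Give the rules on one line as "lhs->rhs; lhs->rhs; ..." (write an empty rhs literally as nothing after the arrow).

  | aba => ba
  | baabb => bbb => b
  | babbbaa => bbbbaa => bbaa => aa => ε
  | abab => bab => bb => ε

aa->; ab->b; bb->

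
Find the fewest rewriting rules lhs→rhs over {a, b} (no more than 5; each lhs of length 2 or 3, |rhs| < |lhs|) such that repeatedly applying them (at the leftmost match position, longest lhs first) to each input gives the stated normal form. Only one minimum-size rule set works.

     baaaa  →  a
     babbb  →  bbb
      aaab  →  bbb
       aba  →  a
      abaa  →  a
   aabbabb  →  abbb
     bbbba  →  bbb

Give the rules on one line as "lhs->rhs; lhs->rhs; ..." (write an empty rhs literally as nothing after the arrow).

aa->a; aaa->bb; ba->; baa->

  | baaaa => aa => a
  | babbb => bbb
  | aaab => bbb
  | aba => a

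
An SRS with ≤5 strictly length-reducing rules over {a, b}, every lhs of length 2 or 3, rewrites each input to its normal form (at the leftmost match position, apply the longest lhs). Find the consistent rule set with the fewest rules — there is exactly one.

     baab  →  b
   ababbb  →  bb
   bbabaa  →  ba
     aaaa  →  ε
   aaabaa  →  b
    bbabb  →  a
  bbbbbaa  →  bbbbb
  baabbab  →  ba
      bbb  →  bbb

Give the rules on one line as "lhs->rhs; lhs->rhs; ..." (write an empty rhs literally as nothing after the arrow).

  | baab => b
  | ababbb => babbb => abb => bb
  | bbabaa => baaa => ba
  | aaaa => aa => ε

aa->; aab->; ab->b; bab->a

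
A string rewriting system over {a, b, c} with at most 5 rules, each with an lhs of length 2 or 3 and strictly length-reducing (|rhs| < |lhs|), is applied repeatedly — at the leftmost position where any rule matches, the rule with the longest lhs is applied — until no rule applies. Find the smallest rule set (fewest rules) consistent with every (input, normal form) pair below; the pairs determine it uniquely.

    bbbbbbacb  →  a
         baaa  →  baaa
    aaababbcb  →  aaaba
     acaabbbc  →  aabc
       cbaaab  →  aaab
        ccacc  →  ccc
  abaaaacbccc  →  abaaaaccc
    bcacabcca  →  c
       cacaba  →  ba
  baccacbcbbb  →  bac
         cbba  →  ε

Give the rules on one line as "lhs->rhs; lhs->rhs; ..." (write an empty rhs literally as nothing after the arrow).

  | bbbbbbacb => bbbbacb => bbacb => acb => a
  | baaa
  | aaababbcb => aaabacb => aaaba
  | acaabbbc => aabbbc => aabc

bb->; ca->; cb->; cbb->c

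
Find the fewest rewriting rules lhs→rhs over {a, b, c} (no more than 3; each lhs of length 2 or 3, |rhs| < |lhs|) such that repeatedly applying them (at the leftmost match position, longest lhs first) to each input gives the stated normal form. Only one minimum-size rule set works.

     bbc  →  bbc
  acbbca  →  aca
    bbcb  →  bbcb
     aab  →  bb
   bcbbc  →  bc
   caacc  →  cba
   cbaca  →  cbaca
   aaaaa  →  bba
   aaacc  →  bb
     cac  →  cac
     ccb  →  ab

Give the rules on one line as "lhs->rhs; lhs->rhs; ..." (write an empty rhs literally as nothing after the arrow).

aa->b; cbb->; cc->a

  | bbc
  | acbbca => aca
  | bbcb
  | aab => bb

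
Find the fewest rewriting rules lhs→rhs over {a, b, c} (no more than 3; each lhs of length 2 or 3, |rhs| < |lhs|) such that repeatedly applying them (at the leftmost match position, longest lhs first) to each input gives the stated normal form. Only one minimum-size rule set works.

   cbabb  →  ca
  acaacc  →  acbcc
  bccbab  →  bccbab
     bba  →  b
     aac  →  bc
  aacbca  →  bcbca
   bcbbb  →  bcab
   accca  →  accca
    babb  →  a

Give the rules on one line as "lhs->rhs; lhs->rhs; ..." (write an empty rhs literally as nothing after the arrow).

aa->b; bb->a

  | cbabb => cbaa => cbb => ca
  | acaacc => acbcc
  | bccbab
  | bba => aa => b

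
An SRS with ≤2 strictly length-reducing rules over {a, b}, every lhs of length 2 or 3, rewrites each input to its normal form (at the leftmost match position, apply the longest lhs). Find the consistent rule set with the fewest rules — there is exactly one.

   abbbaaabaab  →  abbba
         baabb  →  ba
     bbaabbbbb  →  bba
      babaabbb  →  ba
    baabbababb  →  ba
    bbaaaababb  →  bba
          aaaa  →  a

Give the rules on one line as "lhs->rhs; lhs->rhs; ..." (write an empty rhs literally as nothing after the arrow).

aa->a; bab->ba

  | abbbaaabaab => abbbaabaab => abbbabaab => abbbaaab => abbbaab => abbbab => abbba
  | baabb => babb => bab => ba
  | bbaabbbbb => bbabbbbb => bbabbbb => bbabbb => bbabb => bbab => bba
  | babaabbb => baaabbb => baabbb => babbb => babb => bab => ba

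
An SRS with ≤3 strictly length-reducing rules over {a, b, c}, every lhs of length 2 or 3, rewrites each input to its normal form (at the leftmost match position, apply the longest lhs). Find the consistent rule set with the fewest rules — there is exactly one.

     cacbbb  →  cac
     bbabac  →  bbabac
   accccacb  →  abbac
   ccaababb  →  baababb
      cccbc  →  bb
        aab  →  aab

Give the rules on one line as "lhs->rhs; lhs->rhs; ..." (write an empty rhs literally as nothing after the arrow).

  | cacbbb => cacbb => cacb => cac
  | bbabac
  | accccacb => abccacb => abbacb => abbac
  | ccaababb => baababb

cb->c; cc->b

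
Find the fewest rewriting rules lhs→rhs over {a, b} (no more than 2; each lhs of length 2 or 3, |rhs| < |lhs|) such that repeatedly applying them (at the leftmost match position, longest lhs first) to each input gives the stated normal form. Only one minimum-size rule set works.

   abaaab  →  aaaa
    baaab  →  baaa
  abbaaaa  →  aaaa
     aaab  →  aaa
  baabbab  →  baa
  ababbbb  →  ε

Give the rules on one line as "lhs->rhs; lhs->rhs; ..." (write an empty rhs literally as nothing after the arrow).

  | abaaab => aaaab => aaaa
  | baaab => baaa
  | abbaaaa => aaaa
  | aaab => aaa

ab->a; abb->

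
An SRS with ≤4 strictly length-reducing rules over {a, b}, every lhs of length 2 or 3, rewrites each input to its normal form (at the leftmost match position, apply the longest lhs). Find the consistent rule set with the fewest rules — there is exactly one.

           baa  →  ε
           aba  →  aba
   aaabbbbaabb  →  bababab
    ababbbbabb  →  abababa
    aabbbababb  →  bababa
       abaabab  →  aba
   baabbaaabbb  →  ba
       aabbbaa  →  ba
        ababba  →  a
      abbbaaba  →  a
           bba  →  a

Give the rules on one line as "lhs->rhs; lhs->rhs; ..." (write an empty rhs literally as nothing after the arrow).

aa->b; bb->; bbb->ba

  | baa => bb => ε
  | aba
  | aaabbbbaabb => babbbbaabb => bababaabb => bababbbb => bababab
  | ababbbbabb => ababababb => abababa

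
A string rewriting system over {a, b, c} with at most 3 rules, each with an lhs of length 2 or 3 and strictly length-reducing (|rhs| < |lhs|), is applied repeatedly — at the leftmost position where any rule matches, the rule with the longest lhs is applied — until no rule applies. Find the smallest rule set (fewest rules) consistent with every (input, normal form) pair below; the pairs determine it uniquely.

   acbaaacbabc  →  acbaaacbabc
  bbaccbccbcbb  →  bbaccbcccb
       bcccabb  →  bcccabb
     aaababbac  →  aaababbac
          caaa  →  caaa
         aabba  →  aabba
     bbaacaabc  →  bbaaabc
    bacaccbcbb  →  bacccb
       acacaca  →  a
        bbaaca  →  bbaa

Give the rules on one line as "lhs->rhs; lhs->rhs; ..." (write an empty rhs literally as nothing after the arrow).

  | acbaaacbabc
  | bbaccbccbcbb => bbaccbcccb
  | bcccabb
  | aaababbac

aca->a; bcb->c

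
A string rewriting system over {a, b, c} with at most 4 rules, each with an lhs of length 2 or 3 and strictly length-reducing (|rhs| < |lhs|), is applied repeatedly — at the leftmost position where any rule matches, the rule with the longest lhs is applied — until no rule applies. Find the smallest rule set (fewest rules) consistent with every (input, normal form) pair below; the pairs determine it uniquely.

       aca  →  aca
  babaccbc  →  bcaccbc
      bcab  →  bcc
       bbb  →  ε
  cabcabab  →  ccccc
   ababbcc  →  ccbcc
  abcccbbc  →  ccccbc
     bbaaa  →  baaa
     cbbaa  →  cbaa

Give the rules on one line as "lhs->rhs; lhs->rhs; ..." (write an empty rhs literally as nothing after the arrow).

  | aca
  | babaccbc => bcaccbc
  | bcab => bcc
  | bbb => ε

ab->c; bb->b; bbb->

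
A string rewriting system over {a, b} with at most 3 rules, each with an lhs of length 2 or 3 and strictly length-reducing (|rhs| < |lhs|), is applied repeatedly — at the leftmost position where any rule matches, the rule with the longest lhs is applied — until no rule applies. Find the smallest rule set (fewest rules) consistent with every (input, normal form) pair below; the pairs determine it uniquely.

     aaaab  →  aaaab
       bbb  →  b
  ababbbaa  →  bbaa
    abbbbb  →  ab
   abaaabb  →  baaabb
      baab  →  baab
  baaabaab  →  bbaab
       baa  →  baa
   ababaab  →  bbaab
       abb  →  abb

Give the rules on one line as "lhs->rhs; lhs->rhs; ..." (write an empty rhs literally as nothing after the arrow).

  | aaaab
  | bbb => b
  | ababbbaa => babbbaa => babaa => bbaa
  | abbbbb => abbb => ab

aba->ba; bbb->b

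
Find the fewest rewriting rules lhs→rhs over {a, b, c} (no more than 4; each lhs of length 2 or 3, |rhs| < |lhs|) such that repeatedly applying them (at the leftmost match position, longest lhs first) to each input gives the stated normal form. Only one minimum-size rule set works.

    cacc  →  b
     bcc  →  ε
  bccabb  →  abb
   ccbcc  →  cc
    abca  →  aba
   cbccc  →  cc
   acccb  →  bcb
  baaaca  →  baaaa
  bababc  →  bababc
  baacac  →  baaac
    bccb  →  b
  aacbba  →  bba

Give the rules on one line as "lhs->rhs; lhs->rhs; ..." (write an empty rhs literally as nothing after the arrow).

  | cacc => acc => b
  | bcc => ε
  | bccabb => abb
  | ccbcc => cc

acb->cc; acc->b; bcc->; ca->a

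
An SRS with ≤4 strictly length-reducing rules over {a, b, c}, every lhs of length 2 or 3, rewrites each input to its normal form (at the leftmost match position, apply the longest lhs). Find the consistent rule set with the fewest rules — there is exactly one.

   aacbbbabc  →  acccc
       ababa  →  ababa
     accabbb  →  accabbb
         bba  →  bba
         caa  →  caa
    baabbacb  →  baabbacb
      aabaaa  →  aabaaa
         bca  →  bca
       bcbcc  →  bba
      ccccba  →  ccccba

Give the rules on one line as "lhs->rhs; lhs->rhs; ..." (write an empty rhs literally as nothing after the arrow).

abc->cc; bcc->bb; cbb->ba

  | aacbbbabc => aabababc => aababcc => aabccc => acccc
  | ababa
  | accabbb
  | bba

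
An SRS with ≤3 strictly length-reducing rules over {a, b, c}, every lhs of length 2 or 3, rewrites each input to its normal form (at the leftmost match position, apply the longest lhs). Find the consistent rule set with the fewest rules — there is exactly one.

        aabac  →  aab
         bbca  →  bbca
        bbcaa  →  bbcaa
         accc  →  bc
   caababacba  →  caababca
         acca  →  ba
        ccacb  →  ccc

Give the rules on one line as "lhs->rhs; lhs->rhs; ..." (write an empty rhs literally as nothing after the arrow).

  | aabac => aab
  | bbca
  | bbcaa
  | accc => bc

ac->; acb->c; acc->b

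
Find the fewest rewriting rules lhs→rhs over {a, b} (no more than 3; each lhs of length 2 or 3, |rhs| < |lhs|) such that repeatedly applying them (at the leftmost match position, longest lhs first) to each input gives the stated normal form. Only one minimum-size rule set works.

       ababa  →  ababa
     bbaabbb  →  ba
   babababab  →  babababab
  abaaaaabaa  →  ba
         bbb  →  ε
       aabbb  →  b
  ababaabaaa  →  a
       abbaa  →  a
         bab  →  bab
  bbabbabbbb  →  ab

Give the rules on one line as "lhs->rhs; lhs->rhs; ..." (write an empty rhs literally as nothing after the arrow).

  | ababa
  | bbaabbb => aaabbb => babbb => ba
  | babababab
  | abaaaaabaa => abbaaabaa => aaaaabaa => baaabaa => bbabaa => aabaa => bbaa => aaa => ba

aa->b; bb->a; bbb->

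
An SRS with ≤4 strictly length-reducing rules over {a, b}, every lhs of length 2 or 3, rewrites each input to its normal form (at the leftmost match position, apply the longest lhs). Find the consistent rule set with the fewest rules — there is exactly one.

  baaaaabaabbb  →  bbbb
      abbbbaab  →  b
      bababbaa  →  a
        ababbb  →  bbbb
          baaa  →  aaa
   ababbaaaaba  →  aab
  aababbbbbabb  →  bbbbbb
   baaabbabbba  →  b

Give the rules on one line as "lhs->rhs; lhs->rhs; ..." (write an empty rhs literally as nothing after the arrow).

  | baaaaabaabbb => aaaaabaabbb => aaaababbb => aaabbbb => aabbbb => abbbb => bbbb
  | abbbbaab => bbbbaab => bbab => b
  | bababbaa => ababbaa => bbbaa => ba => a
  | ababbb => bbbb

aba->b; abb->bb; ba->a; bba->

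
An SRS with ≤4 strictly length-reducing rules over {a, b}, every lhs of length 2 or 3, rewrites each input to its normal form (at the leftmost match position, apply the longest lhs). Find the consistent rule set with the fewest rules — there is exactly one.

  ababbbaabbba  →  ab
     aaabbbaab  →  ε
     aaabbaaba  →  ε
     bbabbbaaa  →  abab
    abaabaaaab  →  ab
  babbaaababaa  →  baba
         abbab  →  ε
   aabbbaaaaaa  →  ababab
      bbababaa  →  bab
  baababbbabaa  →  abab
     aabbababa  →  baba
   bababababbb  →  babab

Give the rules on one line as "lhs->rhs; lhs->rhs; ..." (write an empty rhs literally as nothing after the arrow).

  | ababbbaabbba => abaabaabbba => abbaabbba => aaaabbba => ababbba => abaaba => abba => aaa => ab
  | aaabbbaab => abbbbaab => aabbaab => bbaab => aaab => abb => aa => ε
  | aaabbaaba => abbbaaba => aabaaba => baaba => bba => aa => ε
  | bbabbbaaa => aabbbaaa => bbbaaa => abaaa => abab

aa->; aaa->ab; bb->a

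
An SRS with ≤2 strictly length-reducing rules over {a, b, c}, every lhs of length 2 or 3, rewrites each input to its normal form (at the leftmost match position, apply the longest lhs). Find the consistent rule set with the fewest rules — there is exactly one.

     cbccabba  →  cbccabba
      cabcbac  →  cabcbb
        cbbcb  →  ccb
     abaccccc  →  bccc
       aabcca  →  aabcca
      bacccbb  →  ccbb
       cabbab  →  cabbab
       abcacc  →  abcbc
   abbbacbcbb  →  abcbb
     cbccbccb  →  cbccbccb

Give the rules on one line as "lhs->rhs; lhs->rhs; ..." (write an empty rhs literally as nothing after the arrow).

ac->b; bbc->c

  | cbccabba
  | cabcbac => cabcbb
  | cbbcb => ccb
  | abaccccc => abbcccc => acccc => bccc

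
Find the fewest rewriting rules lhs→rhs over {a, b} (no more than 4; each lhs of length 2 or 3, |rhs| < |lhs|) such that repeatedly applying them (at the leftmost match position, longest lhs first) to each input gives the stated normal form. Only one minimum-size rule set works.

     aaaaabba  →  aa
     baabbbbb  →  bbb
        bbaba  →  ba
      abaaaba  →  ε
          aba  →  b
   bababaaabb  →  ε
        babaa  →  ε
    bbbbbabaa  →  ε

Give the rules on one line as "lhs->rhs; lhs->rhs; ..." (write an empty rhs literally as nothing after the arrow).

ab->; aba->b; baa->aa; bba->

  | aaaaabba => aaaaba => aaab => aa
  | baabbbbb => aabbbbb => abbbb => bbb
  | bbaba => ba
  | abaaaba => baaba => aaba => ab => ε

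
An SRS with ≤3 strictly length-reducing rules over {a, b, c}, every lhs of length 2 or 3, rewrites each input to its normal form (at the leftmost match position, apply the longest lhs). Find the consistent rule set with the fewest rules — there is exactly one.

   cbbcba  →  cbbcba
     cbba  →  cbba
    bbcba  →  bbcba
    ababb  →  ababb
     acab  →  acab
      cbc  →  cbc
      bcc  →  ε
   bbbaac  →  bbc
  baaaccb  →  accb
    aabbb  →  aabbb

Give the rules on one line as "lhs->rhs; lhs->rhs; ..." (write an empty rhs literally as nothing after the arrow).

  | cbbcba
  | cbba
  | bbcba
  | ababb

baa->; bcc->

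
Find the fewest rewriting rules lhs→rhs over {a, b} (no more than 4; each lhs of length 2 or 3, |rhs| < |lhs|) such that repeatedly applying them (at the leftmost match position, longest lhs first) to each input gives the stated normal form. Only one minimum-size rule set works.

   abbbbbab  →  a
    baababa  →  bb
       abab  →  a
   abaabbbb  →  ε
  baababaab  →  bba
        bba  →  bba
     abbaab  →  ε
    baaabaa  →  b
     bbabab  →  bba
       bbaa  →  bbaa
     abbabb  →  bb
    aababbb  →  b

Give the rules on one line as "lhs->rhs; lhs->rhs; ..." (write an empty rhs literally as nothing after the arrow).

aab->b; ab->; aba->ab; abb->a

  | abbbbbab => abbbab => abab => abb => a
  | baababa => bbaba => bbab => bb
  | abab => abb => a
  | abaabbbb => ababbbb => abbbbb => abbb => ab => ε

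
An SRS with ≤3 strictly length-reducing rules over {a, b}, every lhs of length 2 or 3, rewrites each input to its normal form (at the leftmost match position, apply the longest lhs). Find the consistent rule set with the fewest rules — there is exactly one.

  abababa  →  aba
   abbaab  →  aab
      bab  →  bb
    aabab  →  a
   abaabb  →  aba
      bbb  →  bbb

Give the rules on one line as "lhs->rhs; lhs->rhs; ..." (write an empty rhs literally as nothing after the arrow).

abb->; bab->bb

  | abababa => abbaba => aba
  | abbaab => aab
  | bab => bb
  | aabab => aabb => a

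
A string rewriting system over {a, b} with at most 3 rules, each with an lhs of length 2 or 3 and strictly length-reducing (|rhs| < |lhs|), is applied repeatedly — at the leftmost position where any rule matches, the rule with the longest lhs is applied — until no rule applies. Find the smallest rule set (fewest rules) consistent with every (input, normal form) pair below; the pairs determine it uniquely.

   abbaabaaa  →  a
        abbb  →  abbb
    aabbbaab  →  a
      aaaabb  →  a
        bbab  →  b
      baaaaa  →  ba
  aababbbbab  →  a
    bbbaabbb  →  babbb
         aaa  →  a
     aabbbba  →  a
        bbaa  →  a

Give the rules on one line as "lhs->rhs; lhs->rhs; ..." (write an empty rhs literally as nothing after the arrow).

  | abbaabaaa => aabaaa => aaaaa => aaaa => aaa => aa => a
  | abbb
  | aabbbaab => aabbaab => aabaab => aaaab => aaab => aab => aa => a
  | aaaabb => aaabb => aabb => aab => aa => a

aa->a; aab->aa; bba->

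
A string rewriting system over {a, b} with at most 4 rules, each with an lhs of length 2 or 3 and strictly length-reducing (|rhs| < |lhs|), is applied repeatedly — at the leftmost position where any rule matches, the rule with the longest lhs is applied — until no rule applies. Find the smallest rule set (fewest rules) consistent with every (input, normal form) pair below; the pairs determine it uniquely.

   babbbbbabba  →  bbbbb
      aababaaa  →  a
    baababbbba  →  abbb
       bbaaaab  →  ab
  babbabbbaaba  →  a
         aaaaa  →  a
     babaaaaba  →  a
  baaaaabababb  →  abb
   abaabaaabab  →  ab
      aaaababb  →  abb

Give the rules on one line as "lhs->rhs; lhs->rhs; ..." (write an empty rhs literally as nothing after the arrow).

aa->a; ba->; baa->aa

  | babbbbbabba => bbbbbabba => bbbbbba => bbbbb
  | aababaaa => ababaaa => abaaa => aaaa => aaa => aa => a
  | baababbbba => aababbbba => ababbbba => abbbba => abbb
  | bbaaaab => baaaab => aaaab => aaab => aab => ab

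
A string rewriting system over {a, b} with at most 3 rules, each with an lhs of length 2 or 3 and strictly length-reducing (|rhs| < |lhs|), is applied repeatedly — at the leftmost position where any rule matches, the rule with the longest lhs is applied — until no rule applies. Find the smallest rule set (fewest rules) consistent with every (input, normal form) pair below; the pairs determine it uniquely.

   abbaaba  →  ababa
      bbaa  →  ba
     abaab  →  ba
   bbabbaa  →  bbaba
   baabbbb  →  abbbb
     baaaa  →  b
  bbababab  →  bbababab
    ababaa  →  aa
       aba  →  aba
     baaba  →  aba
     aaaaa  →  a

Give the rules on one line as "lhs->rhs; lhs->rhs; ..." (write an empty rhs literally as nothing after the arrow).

  | abbaaba => ababa
  | bbaa => ba
  | abaab => aab => ba
  | bbabbaa => bbaba

aaa->b; aab->ba; baa->a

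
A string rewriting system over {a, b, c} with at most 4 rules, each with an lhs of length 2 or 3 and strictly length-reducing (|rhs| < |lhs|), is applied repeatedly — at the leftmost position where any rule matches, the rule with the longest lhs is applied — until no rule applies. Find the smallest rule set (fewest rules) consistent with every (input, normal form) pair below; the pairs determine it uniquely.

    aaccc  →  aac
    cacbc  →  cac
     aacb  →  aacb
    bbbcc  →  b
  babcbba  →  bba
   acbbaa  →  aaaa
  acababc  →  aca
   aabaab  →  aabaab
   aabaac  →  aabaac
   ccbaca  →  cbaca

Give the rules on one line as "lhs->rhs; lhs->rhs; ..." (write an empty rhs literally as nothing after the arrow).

  | aaccc => aacc => aac
  | cacbc => cac
  | aacb
  | bbbcc => bbc => b

bab->b; bc->; cbb->a; cc->c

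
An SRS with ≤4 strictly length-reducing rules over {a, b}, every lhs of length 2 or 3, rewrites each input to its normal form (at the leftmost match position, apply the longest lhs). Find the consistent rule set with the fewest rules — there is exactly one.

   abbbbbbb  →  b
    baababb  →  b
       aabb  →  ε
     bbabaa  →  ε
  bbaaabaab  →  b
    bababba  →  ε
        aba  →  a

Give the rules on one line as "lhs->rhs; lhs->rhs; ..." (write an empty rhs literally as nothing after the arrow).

  | abbbbbbb => bbbbbb => bbbbb => bbbb => bbb => bb => b
  | baababb => bababb => babb => bb => b
  | aabb => ab => ε
  | bbabaa => babaa => baa => ba => ε

ab->; ba->; baa->ba; bb->b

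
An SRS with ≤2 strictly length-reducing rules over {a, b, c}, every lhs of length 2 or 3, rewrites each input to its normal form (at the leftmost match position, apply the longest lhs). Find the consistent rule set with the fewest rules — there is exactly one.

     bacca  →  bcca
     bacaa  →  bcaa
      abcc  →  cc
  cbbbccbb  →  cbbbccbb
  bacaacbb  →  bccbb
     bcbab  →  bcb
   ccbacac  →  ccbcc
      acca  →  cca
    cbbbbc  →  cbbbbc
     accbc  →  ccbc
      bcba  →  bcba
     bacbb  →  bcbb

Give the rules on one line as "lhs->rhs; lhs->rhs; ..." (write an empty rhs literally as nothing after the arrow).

  | bacca => bcca
  | bacaa => bcaa
  | abcc => cc
  | cbbbccbb

ab->; ac->c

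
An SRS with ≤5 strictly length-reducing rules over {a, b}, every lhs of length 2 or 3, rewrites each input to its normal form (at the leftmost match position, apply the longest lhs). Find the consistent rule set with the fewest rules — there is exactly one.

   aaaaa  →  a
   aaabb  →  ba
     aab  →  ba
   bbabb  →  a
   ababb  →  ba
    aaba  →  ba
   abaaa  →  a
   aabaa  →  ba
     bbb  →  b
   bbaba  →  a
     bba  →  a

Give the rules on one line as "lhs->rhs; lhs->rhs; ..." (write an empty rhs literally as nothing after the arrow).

  | aaaaa => aaaa => aaa => aa => a
  | aaabb => aabb => bab => ba
  | aab => ba
  | bbabb => abb => ab => a

aa->a; aab->ba; ab->a; bb->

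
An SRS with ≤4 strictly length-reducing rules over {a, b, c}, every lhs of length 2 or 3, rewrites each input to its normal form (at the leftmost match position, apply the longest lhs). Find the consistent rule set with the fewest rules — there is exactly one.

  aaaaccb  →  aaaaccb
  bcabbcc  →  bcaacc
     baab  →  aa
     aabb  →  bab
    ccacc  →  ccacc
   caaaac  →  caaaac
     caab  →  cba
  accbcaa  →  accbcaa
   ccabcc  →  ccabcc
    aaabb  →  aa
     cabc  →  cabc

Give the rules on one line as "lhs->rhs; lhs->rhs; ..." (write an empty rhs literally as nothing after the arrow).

  | aaaaccb
  | bcabbcc => bcaacc
  | baab => bba => aa
  | aabb => bab

aab->ba; aba->ab; bb->a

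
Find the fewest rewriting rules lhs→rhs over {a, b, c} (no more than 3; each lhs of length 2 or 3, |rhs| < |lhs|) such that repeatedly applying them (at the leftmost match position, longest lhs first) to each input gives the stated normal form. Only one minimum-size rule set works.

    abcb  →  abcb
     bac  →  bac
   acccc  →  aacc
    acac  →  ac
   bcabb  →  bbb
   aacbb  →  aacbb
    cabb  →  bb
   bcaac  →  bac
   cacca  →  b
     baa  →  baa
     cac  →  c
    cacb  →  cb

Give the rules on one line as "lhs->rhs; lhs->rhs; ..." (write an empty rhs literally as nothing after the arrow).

ca->; cca->b; ccc->ac

  | abcb
  | bac
  | acccc => aacc
  | acac => ac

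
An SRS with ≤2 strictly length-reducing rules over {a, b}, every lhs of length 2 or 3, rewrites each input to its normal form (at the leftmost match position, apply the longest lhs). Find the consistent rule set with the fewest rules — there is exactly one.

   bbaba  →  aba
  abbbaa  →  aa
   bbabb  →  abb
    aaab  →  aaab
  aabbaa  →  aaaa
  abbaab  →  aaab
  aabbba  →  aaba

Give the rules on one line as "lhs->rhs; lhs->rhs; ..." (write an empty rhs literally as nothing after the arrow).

baa->a; bba->a

  | bbaba => aba
  | abbbaa => abaa => aa
  | bbabb => abb
  | aaab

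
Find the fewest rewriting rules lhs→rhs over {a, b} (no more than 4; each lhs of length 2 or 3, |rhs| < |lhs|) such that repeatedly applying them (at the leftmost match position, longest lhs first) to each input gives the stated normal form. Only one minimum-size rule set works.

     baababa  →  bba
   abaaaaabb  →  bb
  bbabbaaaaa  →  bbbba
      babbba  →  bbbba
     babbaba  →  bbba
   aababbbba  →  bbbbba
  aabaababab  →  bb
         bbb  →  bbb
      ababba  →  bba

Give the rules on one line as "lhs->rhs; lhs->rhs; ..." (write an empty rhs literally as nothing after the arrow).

  | baababa => bbaba => bba
  | abaaaaabb => aaaaabb => aaabb => abb => bb
  | bbabbaaaaa => bbbbaaaaa => bbbbaaa => bbbba
  | babbba => bbbba

aa->; ab->; abb->bb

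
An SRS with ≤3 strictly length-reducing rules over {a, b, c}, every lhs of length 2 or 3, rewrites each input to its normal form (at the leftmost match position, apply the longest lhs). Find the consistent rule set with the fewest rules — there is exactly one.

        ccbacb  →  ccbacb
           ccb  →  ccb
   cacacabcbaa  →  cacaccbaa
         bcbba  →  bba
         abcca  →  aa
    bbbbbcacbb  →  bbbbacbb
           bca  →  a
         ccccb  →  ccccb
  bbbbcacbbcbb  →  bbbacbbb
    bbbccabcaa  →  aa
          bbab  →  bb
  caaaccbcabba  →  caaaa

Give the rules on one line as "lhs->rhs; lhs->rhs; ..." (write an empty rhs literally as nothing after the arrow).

ab->; bc->; cca->aa

  | ccbacb
  | ccb
  | cacacabcbaa => cacaccbaa
  | bcbba => bba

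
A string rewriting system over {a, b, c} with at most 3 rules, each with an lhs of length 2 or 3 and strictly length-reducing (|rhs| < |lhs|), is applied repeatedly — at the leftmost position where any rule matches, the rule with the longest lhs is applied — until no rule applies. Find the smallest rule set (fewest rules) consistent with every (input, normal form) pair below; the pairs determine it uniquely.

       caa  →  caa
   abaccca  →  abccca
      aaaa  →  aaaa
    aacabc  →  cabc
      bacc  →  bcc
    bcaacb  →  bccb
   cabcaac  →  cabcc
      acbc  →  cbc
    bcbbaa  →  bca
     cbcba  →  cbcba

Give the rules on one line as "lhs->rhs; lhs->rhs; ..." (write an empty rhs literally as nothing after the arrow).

  | caa
  | abaccca => abccca
  | aaaa
  | aacabc => acabc => cabc

ac->c; bba->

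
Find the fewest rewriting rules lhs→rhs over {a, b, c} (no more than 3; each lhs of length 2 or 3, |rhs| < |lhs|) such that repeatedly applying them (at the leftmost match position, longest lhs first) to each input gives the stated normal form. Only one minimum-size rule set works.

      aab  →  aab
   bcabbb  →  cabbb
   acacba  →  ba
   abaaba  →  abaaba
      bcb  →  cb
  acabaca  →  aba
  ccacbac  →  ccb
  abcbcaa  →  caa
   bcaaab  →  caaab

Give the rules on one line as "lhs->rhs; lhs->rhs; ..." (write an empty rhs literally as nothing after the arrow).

ac->; bc->c

  | aab
  | bcabbb => cabbb
  | acacba => acba => ba
  | abaaba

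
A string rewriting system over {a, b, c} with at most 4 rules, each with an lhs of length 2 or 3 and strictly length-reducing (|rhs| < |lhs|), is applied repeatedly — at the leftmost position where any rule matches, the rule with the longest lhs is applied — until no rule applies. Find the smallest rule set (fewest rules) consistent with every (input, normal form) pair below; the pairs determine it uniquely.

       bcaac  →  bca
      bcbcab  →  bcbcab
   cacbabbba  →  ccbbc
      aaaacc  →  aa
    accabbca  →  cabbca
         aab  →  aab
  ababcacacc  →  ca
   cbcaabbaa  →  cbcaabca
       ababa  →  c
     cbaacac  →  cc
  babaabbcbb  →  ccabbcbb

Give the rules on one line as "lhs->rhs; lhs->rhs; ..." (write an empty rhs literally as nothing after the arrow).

ac->; ba->c; bcc->ca

  | bcaac => bca
  | bcbcab
  | cacbabbba => cbabbba => ccbbba => ccbbc
  | aaaacc => aaac => aa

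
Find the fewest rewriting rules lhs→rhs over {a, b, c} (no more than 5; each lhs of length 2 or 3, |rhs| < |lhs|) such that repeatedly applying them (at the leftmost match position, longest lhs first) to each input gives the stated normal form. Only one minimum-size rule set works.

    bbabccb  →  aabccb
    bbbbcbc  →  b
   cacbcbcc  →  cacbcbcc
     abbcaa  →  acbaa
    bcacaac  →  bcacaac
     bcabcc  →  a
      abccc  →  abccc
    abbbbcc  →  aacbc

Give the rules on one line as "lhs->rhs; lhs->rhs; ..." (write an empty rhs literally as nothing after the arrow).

  | bbabccb => aabccb
  | bbbbcbc => abbcbc => acbbc => accb => b
  | cacbcbcc
  | abbcaa => acbaa

acc->; bb->a; bbc->cb; cab->ba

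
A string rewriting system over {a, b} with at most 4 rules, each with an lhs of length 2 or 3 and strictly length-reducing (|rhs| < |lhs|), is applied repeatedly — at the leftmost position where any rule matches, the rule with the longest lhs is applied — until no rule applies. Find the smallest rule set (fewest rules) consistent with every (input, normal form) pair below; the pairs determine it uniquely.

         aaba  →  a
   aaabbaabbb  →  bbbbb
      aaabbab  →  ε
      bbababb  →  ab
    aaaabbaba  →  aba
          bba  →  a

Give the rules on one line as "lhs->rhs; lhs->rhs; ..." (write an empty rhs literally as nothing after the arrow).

  | aaba => bba => a
  | aaabbaabbb => babbaabbb => baabbb => bbbbb
  | aaabbab => babbab => bab => ε
  | bbababb => ababb => ab

aa->b; bab->; bba->a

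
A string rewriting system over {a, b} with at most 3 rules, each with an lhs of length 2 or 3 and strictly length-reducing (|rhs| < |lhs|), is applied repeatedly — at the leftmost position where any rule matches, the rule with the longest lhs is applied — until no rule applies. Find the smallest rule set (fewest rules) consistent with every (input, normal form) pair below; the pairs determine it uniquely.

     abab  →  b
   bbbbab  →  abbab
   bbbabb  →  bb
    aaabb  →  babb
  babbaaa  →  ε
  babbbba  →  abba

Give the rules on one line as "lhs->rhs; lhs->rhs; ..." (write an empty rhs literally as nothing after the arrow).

aa->b; aba->; bbb->ab

  | abab => b
  | bbbbab => abbab
  | bbbabb => ababb => bb
  | aaabb => babb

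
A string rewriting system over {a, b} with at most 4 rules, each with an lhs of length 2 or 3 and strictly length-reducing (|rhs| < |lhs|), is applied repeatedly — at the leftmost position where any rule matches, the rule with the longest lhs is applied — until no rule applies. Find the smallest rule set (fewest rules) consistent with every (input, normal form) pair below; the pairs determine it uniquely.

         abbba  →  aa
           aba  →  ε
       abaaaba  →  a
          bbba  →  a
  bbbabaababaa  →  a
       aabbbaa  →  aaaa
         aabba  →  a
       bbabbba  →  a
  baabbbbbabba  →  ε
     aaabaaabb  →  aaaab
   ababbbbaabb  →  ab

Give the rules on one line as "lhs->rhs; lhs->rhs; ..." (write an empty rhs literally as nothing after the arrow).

  | abbba => aa
  | aba => ε
  | abaaaba => aaba => a
  | bbba => a

aba->; ba->; bb->b; bbb->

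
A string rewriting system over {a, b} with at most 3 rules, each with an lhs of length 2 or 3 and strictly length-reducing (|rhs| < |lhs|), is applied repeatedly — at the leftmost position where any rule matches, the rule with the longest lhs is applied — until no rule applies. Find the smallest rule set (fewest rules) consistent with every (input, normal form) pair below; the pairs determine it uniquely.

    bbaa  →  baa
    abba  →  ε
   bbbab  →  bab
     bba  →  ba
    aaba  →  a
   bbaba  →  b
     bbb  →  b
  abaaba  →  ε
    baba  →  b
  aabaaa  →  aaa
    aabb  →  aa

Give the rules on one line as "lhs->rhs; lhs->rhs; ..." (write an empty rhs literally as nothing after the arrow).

  | bbaa => baa
  | abba => aba => ε
  | bbbab => bab
  | bba => ba

aba->; bb->; bba->ba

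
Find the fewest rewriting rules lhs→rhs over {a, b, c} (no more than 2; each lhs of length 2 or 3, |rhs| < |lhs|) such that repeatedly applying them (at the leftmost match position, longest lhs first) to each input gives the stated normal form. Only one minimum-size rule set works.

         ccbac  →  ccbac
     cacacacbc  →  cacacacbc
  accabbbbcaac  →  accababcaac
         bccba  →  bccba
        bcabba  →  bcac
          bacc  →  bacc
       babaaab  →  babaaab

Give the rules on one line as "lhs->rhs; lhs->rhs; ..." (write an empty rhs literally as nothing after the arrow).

bba->c; bbb->ba

  | ccbac
  | cacacacbc
  | accabbbbcaac => accababcaac
  | bccba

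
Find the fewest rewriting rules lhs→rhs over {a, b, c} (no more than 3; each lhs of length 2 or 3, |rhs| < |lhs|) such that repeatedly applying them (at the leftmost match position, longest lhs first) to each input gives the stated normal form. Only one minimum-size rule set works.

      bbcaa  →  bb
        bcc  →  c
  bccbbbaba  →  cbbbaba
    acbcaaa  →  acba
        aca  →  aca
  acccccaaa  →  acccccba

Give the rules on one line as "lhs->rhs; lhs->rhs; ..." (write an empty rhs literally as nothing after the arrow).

  | bbcaa => baa => bb
  | bcc => c
  | bccbbbaba => cbbbaba
  | acbcaaa => acaaa => acba

aa->b; bc->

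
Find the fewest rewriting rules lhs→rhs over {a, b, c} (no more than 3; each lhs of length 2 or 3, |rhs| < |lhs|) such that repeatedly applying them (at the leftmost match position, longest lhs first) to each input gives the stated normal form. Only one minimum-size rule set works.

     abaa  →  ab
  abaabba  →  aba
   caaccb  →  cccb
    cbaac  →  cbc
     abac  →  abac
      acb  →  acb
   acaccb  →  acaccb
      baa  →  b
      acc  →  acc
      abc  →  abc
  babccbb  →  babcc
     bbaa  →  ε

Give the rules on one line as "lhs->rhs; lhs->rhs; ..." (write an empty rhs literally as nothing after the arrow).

  | abaa => ab
  | abaabba => abbba => aba
  | caaccb => cccb
  | cbaac => cbc

aa->; bb->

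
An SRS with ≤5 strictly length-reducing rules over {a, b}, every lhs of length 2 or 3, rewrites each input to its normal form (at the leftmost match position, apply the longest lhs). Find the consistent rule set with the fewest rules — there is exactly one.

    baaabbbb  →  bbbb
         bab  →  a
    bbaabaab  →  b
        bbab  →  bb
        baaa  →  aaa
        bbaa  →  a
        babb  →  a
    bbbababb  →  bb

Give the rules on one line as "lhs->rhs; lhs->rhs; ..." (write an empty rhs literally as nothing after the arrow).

  | baaabbbb => aaabbbb => aabbbb => abbbb => bbbb
  | bab => ba => a
  | bbaabaab => ababaab => babaab => baaab => aaab => aab => ab => b
  | bbab => abb => bb

ab->b; ba->a; bab->ba; bba->ab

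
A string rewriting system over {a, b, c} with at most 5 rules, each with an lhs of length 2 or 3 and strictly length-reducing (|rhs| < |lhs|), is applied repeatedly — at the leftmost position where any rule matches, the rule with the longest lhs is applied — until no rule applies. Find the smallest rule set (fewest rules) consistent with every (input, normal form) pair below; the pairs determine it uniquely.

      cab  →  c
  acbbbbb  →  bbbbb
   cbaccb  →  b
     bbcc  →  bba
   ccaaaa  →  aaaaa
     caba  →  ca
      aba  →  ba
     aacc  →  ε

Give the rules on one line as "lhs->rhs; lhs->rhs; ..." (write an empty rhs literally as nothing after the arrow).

ab->b; ac->; cb->c; cc->a

  | cab => cb => c
  | acbbbbb => bbbbb
  | cbaccb => caccb => ccb => ab => b
  | bbcc => bba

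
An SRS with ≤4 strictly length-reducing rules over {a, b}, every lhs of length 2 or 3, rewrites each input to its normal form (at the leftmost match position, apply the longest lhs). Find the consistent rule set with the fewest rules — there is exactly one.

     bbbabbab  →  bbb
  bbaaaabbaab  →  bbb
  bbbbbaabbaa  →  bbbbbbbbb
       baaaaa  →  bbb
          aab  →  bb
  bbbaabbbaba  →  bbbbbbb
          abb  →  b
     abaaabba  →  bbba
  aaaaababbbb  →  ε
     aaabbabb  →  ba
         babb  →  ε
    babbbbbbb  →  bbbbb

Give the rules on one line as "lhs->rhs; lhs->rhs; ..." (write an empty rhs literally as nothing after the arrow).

  | bbbabbab => bbabab => baab => bbb
  | bbaaaabbaab => bbbabbaab => bbabaab => baaab => bbb
  | bbbbbaabbaa => bbbbbbbbaa => bbbbbbbbb
  | baaaaa => bbaa => bbb

aa->b; aaa->b; ab->; bab->a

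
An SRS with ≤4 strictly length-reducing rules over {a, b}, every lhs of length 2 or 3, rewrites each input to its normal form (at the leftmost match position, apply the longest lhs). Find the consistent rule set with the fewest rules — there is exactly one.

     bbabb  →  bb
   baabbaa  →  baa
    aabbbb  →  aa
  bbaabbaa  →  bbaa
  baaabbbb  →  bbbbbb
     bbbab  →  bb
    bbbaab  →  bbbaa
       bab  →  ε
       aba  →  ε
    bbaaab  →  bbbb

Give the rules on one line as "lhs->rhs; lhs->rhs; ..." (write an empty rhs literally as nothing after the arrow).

  | bbabb => bb
  | baabbaa => baabaa => baa
  | aabbbb => aabbb => aabb => aab => aa
  | bbaabbaa => bbaabaa => bbaa

aaa->b; ab->a; aba->; bab->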